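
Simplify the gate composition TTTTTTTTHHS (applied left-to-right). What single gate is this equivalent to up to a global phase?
S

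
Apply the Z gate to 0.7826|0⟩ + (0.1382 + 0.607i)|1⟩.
0.7826|0⟩ + (-0.1382 - 0.607i)|1⟩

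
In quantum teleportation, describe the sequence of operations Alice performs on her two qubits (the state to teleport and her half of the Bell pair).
CNOT (state → Bell), then H on state qubit, then measure both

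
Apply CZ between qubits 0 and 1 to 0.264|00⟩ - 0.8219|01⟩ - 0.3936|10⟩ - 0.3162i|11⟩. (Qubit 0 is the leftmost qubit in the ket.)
0.264|00⟩ - 0.8219|01⟩ - 0.3936|10⟩ + 0.3162i|11⟩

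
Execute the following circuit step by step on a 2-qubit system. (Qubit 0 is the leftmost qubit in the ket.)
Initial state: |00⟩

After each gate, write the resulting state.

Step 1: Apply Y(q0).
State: i|10⟩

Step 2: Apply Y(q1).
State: -|11⟩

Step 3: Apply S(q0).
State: -i|11⟩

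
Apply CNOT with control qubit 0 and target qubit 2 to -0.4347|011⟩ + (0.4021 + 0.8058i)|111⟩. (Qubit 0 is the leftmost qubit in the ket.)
-0.4347|011⟩ + (0.4021 + 0.8058i)|110⟩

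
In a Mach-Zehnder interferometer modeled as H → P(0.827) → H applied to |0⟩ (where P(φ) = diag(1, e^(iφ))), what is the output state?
(0.8385 + 0.368i)|0⟩ + (0.1615 - 0.368i)|1⟩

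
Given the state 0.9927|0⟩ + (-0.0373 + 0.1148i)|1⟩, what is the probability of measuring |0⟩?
0.9855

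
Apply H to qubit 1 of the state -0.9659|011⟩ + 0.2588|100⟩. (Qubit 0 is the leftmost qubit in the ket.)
-0.683|001⟩ + 0.683|011⟩ + 0.183|100⟩ + 0.183|110⟩

H on qubit 1 mixes each pair of kets that differ only in qubit 1: amplitudes (a, b) of (|…0…⟩, |…1…⟩) become ((a + b)/√2, (a − b)/√2). Kets absent from the input have amplitude 0.
(|001⟩, |011⟩): (a, b) = (0, -0.9659) → (-0.683, 0.683)
(|100⟩, |110⟩): (a, b) = (0.2588, 0) → (0.183, 0.183)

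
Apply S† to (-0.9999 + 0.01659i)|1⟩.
(0.01659 + 0.9999i)|1⟩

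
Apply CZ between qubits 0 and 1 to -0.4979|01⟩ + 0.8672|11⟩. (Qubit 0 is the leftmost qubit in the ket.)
-0.4979|01⟩ - 0.8672|11⟩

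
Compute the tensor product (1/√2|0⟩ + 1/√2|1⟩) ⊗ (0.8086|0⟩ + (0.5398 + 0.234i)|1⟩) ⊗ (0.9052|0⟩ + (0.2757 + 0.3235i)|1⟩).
0.5176|000⟩ + (0.1576 + 0.185i)|001⟩ + (0.3455 + 0.1498i)|010⟩ + (0.05171 + 0.1691i)|011⟩ + 0.5176|100⟩ + (0.1576 + 0.185i)|101⟩ + (0.3455 + 0.1498i)|110⟩ + (0.05171 + 0.1691i)|111⟩

amp(|b₁b₂…⟩) = product of the factor amplitudes for bits b₁, b₂, …; only kets whose every factor amplitude is nonzero survive.
|000⟩: (1/√2)(0.8086)(0.9052) = 0.5176
|001⟩: (1/√2)(0.8086)(0.2757 + 0.3235i) = (0.1576 + 0.185i)
|010⟩: (1/√2)(0.5398 + 0.234i)(0.9052) = (0.3455 + 0.1498i)
|011⟩: (1/√2)(0.5398 + 0.234i)(0.2757 + 0.3235i) = (0.05171 + 0.1691i)
|100⟩: (1/√2)(0.8086)(0.9052) = 0.5176
|101⟩: (1/√2)(0.8086)(0.2757 + 0.3235i) = (0.1576 + 0.185i)
|110⟩: (1/√2)(0.5398 + 0.234i)(0.9052) = (0.3455 + 0.1498i)
|111⟩: (1/√2)(0.5398 + 0.234i)(0.2757 + 0.3235i) = (0.05171 + 0.1691i)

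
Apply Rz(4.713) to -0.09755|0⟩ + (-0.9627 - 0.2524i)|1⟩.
(0.069 + 0.06896i)|0⟩ + (0.8594 - 0.502i)|1⟩

Rz(4.713) = [[e^(−iθ/2), 0], [0, e^(iθ/2)]] with e^(±iθ/2) = cos(θ/2) ± i·sin(θ/2); θ = 4.713, cos(θ/2) ≈ -0.707323, sin(θ/2) ≈ 0.706891.
With a = amp(|0⟩) = -0.09755 and b = amp(|1⟩) = (-0.9627 - 0.2524i):
new amp(|0⟩) = (-0.707323 - 0.706891i)·a = (0.069 + 0.06896i)
new amp(|1⟩) = (-0.707323 + 0.706891i)·b = (0.8594 - 0.502i)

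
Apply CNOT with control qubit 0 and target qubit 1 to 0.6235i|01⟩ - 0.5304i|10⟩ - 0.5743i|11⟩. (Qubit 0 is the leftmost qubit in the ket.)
0.6235i|01⟩ - 0.5743i|10⟩ - 0.5304i|11⟩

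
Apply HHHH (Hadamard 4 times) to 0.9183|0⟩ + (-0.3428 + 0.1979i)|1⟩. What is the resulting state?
0.9183|0⟩ + (-0.3428 + 0.1979i)|1⟩

H² = I, so an even number of Hadamards cancels: H^4 = I and the state is unchanged.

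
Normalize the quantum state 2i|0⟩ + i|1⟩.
0.8944i|0⟩ + (1/√5)i|1⟩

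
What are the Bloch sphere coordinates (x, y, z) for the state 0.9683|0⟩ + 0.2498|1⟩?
(0.4838, 0, 0.8752)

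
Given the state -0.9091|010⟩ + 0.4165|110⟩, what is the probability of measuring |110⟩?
0.1735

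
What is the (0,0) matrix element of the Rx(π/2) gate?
1/√2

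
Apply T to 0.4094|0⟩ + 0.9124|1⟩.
0.4094|0⟩ + (0.6452 + 0.6452i)|1⟩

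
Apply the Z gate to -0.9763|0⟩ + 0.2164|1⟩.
-0.9763|0⟩ - 0.2164|1⟩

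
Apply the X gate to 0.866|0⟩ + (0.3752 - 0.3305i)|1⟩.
(0.3752 - 0.3305i)|0⟩ + 0.866|1⟩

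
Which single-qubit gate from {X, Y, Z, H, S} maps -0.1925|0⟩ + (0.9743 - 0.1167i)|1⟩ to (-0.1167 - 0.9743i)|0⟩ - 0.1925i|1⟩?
Y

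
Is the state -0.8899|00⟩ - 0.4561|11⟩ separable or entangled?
Entangled

Writing the state as a|00⟩ + b|01⟩ + c|10⟩ + d|11⟩, it is a product state iff ad − bc = 0.
Here (a, b, c, d) = (-0.8899, 0, 0, -0.4561): ad − bc = (-0.8899)(-0.4561) − (0)(0) = 0.4059 ≠ 0, so the state is entangled.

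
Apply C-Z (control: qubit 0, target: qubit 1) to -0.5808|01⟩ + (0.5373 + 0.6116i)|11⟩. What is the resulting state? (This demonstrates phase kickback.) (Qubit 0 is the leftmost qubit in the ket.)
-0.5808|01⟩ + (-0.5373 - 0.6116i)|11⟩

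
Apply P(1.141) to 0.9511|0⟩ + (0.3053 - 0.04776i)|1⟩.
0.9511|0⟩ + (0.1706 + 0.2576i)|1⟩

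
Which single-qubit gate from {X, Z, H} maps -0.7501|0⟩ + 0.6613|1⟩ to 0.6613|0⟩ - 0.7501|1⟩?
X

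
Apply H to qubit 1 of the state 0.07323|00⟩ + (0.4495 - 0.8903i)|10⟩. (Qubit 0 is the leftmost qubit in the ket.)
0.05178|00⟩ + 0.05178|01⟩ + (0.3178 - 0.6295i)|10⟩ + (0.3178 - 0.6295i)|11⟩

H on qubit 1 mixes each pair of kets that differ only in qubit 1: amplitudes (a, b) of (|…0…⟩, |…1…⟩) become ((a + b)/√2, (a − b)/√2). Kets absent from the input have amplitude 0.
(|00⟩, |01⟩): (a, b) = (0.07323, 0) → (0.05178, 0.05178)
(|10⟩, |11⟩): (a, b) = ((0.4495 - 0.8903i), 0) → ((0.3178 - 0.6295i), (0.3178 - 0.6295i))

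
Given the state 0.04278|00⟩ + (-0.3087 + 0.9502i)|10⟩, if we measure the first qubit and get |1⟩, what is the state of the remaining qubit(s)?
(-0.309 + 0.9511i)|0⟩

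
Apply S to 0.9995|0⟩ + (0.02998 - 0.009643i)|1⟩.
0.9995|0⟩ + (0.009643 + 0.02998i)|1⟩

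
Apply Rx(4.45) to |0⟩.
-0.6085|0⟩ - 0.7935i|1⟩

Rx(4.45) = [[cos(θ/2), −i·sin(θ/2)], [−i·sin(θ/2), cos(θ/2)]]; θ = 4.45, cos(θ/2) ≈ -0.608528, sin(θ/2) ≈ 0.793533.
With a = amp(|0⟩) = 1 and b = amp(|1⟩) = 0:
new amp(|0⟩) = (-0.608528)·a + (-0.793533i)·b = -0.6085
new amp(|1⟩) = (-0.793533i)·a + (-0.608528)·b = -0.7935i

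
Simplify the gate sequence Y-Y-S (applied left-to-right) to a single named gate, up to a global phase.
S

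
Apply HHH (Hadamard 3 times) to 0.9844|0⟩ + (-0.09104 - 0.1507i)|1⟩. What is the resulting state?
(0.6317 - 0.1066i)|0⟩ + (0.7605 + 0.1066i)|1⟩

H² = I, so H^3 = H: a single Hadamard. With (a, b) = (0.9844, (-0.09104 - 0.1507i)), H gives ((a + b)/√2, (a − b)/√2) = ((0.6317 - 0.1066i), (0.7605 + 0.1066i)).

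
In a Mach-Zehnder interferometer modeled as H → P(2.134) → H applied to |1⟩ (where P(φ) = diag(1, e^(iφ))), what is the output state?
(0.7669 - 0.4228i)|0⟩ + (0.2331 + 0.4228i)|1⟩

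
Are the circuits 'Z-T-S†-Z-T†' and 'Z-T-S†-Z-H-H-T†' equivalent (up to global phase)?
Yes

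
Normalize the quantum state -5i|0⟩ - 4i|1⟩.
-0.7809i|0⟩ - 0.6247i|1⟩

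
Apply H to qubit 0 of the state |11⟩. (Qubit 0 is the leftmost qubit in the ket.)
1/√2|01⟩ - 1/√2|11⟩

H on qubit 0 mixes each pair of kets that differ only in qubit 0: amplitudes (a, b) of (|…0…⟩, |…1…⟩) become ((a + b)/√2, (a − b)/√2). Kets absent from the input have amplitude 0.
(|01⟩, |11⟩): (a, b) = (0, 1) → (1/√2, -1/√2)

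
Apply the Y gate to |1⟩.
-i|0⟩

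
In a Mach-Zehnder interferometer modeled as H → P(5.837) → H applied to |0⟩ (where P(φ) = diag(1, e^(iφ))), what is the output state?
(0.951 - 0.2158i)|0⟩ + (0.04895 + 0.2158i)|1⟩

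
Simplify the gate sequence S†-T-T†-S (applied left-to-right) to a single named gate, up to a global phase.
I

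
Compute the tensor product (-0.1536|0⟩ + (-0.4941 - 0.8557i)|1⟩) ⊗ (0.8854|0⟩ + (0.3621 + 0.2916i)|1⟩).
-0.136|00⟩ + (-0.05562 - 0.04479i)|01⟩ + (-0.4375 - 0.7576i)|10⟩ + (0.07061 - 0.4539i)|11⟩

amp(|b₁b₂…⟩) = product of the factor amplitudes for bits b₁, b₂, …; only kets whose every factor amplitude is nonzero survive.
|00⟩: (-0.1536)(0.8854) = -0.136
|01⟩: (-0.1536)(0.3621 + 0.2916i) = (-0.05562 - 0.04479i)
|10⟩: (-0.4941 - 0.8557i)(0.8854) = (-0.4375 - 0.7576i)
|11⟩: (-0.4941 - 0.8557i)(0.3621 + 0.2916i) = (0.07061 - 0.4539i)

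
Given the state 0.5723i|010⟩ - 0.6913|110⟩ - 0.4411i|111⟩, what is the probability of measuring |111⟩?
0.1946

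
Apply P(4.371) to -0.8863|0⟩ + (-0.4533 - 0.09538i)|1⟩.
-0.8863|0⟩ + (0.06189 + 0.4591i)|1⟩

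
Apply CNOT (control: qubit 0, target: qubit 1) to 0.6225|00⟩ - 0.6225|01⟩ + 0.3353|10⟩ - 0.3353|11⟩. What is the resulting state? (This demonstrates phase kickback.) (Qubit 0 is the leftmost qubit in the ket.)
0.6225|00⟩ - 0.6225|01⟩ - 0.3353|10⟩ + 0.3353|11⟩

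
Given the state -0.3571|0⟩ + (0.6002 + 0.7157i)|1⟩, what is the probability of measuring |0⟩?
0.1275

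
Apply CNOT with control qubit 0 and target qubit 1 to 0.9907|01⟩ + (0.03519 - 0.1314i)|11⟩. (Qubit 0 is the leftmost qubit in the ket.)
0.9907|01⟩ + (0.03519 - 0.1314i)|10⟩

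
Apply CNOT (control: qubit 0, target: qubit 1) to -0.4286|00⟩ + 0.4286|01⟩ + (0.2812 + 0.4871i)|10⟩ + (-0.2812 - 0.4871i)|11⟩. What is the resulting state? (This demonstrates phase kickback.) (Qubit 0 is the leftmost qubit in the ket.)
-0.4286|00⟩ + 0.4286|01⟩ + (-0.2812 - 0.4871i)|10⟩ + (0.2812 + 0.4871i)|11⟩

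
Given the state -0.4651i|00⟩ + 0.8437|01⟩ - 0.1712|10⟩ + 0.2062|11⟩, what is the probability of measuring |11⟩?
0.04252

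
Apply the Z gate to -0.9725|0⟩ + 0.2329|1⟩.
-0.9725|0⟩ - 0.2329|1⟩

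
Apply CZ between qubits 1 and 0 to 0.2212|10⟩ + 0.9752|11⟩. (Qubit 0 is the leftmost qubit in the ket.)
0.2212|10⟩ - 0.9752|11⟩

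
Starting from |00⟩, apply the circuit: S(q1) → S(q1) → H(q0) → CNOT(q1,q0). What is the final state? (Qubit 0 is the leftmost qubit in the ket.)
1/√2|00⟩ + 1/√2|10⟩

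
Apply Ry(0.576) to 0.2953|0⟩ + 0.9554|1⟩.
0.01177|0⟩ + 0.9999|1⟩

Ry(0.576) = [[cos(θ/2), −sin(θ/2)], [sin(θ/2), cos(θ/2)]]; θ = 0.576, cos(θ/2) ≈ 0.958814, sin(θ/2) ≈ 0.284035.
With a = amp(|0⟩) = 0.2953 and b = amp(|1⟩) = 0.9554:
new amp(|0⟩) = (0.958814)·a + (-0.284035)·b = 0.01177
new amp(|1⟩) = (0.284035)·a + (0.958814)·b = 0.9999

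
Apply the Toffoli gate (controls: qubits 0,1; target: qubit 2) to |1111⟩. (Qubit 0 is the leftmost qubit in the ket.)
|1101⟩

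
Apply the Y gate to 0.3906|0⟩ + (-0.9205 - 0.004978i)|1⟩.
(-0.004978 + 0.9205i)|0⟩ + 0.3906i|1⟩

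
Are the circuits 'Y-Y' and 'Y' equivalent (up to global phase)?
No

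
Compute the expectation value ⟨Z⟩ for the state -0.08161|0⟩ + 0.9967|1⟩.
-0.9868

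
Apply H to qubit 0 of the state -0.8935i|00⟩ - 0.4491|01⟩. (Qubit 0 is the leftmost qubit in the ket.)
-0.6318i|00⟩ - 0.3176|01⟩ - 0.6318i|10⟩ - 0.3176|11⟩

H on qubit 0 mixes each pair of kets that differ only in qubit 0: amplitudes (a, b) of (|…0…⟩, |…1…⟩) become ((a + b)/√2, (a − b)/√2). Kets absent from the input have amplitude 0.
(|00⟩, |10⟩): (a, b) = (-0.8935i, 0) → (-0.6318i, -0.6318i)
(|01⟩, |11⟩): (a, b) = (-0.4491, 0) → (-0.3176, -0.3176)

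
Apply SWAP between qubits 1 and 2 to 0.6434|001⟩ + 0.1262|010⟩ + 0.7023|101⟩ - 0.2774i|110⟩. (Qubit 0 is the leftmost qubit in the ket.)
0.1262|001⟩ + 0.6434|010⟩ - 0.2774i|101⟩ + 0.7023|110⟩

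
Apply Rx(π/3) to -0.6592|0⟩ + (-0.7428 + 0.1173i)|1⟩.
(-0.5122 + 0.3714i)|0⟩ + (-0.6433 + 0.4312i)|1⟩

Rx(π/3) = [[cos(θ/2), −i·sin(θ/2)], [−i·sin(θ/2), cos(θ/2)]]; θ = π/3, cos(θ/2) ≈ 0.866025, sin(θ/2) ≈ 0.5.
With a = amp(|0⟩) = -0.6592 and b = amp(|1⟩) = (-0.7428 + 0.1173i):
new amp(|0⟩) = (0.866025)·a + (-0.5i)·b = (-0.5122 + 0.3714i)
new amp(|1⟩) = (-0.5i)·a + (0.866025)·b = (-0.6433 + 0.4312i)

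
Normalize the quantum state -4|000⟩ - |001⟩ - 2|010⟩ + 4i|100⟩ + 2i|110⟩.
-0.6247|000⟩ - 0.1562|001⟩ - 0.3123|010⟩ + 0.6247i|100⟩ + 0.3123i|110⟩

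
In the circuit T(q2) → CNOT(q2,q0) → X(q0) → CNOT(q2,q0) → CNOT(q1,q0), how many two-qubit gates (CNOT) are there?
3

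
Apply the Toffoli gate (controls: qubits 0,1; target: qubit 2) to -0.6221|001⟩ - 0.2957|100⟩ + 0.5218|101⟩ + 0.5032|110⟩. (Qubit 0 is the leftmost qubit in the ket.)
-0.6221|001⟩ - 0.2957|100⟩ + 0.5218|101⟩ + 0.5032|111⟩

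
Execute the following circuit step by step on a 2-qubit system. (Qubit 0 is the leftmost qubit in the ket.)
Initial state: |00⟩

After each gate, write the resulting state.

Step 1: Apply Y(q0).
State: i|10⟩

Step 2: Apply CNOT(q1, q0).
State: i|10⟩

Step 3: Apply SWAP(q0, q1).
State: i|01⟩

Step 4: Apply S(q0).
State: i|01⟩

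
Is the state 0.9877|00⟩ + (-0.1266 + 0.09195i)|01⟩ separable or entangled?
Separable

Writing the state as a|00⟩ + b|01⟩ + c|10⟩ + d|11⟩, it is a product state iff ad − bc = 0.
Here (a, b, c, d) = (0.9877, (-0.1266 + 0.09195i), 0, 0): ad − bc = (0.9877)(0) − (-0.1266 + 0.09195i)(0) = 0, so the state is separable.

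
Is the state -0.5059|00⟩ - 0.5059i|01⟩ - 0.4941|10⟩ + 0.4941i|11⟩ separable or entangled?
Entangled

Writing the state as a|00⟩ + b|01⟩ + c|10⟩ + d|11⟩, it is a product state iff ad − bc = 0.
Here (a, b, c, d) = (-0.5059, -0.5059i, -0.4941, 0.4941i): ad − bc = (-0.5059)(0.4941i) − (-0.5059i)(-0.4941) = -0.4999i ≠ 0, so the state is entangled.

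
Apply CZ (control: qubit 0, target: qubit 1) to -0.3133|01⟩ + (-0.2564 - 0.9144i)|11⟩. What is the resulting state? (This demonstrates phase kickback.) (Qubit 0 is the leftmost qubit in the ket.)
-0.3133|01⟩ + (0.2564 + 0.9144i)|11⟩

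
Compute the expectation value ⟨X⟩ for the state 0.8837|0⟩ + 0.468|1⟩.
0.8271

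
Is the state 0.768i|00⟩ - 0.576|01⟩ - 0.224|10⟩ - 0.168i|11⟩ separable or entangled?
Separable

Writing the state as a|00⟩ + b|01⟩ + c|10⟩ + d|11⟩, it is a product state iff ad − bc = 0.
Here (a, b, c, d) = (0.768i, -0.576, -0.224, -0.168i): ad − bc = (0.768i)(-0.168i) − (-0.576)(-0.224) = 0, so the state is separable.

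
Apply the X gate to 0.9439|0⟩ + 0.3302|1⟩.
0.3302|0⟩ + 0.9439|1⟩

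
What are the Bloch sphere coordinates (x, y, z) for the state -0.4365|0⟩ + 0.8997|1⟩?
(-0.7854, 0, -0.6189)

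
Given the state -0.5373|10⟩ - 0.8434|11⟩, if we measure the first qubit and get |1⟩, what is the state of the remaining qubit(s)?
-0.5373|0⟩ - 0.8434|1⟩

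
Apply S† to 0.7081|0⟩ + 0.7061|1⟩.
0.7081|0⟩ - 0.7061i|1⟩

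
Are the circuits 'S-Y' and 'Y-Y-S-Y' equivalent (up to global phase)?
Yes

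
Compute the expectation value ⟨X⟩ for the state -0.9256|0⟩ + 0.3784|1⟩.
-0.7005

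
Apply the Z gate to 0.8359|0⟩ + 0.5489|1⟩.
0.8359|0⟩ - 0.5489|1⟩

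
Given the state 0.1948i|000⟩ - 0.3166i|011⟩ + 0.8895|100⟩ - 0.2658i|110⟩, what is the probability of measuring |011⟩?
0.1002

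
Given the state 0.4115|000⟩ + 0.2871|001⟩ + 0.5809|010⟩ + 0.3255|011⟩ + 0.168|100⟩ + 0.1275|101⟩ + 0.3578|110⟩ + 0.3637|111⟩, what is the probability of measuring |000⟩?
0.1693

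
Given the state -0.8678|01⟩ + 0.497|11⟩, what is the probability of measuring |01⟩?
0.7531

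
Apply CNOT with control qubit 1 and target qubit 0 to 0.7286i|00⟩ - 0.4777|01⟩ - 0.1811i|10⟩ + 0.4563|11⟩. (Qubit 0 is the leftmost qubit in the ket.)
0.7286i|00⟩ + 0.4563|01⟩ - 0.1811i|10⟩ - 0.4777|11⟩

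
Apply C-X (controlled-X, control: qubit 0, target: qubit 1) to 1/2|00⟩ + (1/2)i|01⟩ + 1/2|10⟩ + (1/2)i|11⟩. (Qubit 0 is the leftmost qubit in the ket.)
1/2|00⟩ + (1/2)i|01⟩ + (1/2)i|10⟩ + 1/2|11⟩

C-X leaves the control-|0⟩ kets |00⟩, |01⟩ unchanged and applies X to qubit 1 on the control-|1⟩ pair (|10⟩, |11⟩).
X = [[0, 1], [1, 0]].
With a = amp(|10⟩) = 1/2 and b = amp(|11⟩) = (1/2)i:
new amp(|10⟩) = (1)·b = (1/2)i
new amp(|11⟩) = (1)·a = 1/2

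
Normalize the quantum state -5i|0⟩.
-i|0⟩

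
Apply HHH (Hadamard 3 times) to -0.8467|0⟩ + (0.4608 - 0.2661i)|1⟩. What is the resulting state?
(-0.2729 - 0.1882i)|0⟩ + (-0.9245 + 0.1882i)|1⟩

H² = I, so H^3 = H: a single Hadamard. With (a, b) = (-0.8467, (0.4608 - 0.2661i)), H gives ((a + b)/√2, (a − b)/√2) = ((-0.2729 - 0.1882i), (-0.9245 + 0.1882i)).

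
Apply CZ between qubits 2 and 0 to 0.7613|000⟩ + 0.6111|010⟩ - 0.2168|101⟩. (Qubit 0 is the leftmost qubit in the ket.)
0.7613|000⟩ + 0.6111|010⟩ + 0.2168|101⟩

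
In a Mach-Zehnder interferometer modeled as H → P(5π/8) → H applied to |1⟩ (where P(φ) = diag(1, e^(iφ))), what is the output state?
(0.6913 - 0.4619i)|0⟩ + (0.3087 + 0.4619i)|1⟩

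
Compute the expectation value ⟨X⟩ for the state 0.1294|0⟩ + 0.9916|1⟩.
0.2566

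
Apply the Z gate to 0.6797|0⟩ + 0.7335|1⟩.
0.6797|0⟩ - 0.7335|1⟩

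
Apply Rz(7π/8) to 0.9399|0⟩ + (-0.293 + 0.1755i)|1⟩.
(0.1834 - 0.9218i)|0⟩ + (-0.2293 - 0.2531i)|1⟩

Rz(7π/8) = [[e^(−iθ/2), 0], [0, e^(iθ/2)]] with e^(±iθ/2) = cos(θ/2) ± i·sin(θ/2); θ = 7π/8, cos(θ/2) ≈ 0.19509, sin(θ/2) ≈ 0.980785.
With a = amp(|0⟩) = 0.9399 and b = amp(|1⟩) = (-0.293 + 0.1755i):
new amp(|0⟩) = (0.19509 - 0.980785i)·a = (0.1834 - 0.9218i)
new amp(|1⟩) = (0.19509 + 0.980785i)·b = (-0.2293 - 0.2531i)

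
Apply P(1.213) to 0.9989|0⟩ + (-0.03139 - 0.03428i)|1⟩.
0.9989|0⟩ + (0.02112 - 0.04141i)|1⟩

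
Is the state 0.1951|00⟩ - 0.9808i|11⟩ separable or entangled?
Entangled

Writing the state as a|00⟩ + b|01⟩ + c|10⟩ + d|11⟩, it is a product state iff ad − bc = 0.
Here (a, b, c, d) = (0.1951, 0, 0, -0.9808i): ad − bc = (0.1951)(-0.9808i) − (0)(0) = -0.1914i ≠ 0, so the state is entangled.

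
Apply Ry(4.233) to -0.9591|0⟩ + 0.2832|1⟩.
0.2557|0⟩ - 0.9668|1⟩

Ry(4.233) = [[cos(θ/2), −sin(θ/2)], [sin(θ/2), cos(θ/2)]]; θ = 4.233, cos(θ/2) ≈ -0.51902, sin(θ/2) ≈ 0.854762.
With a = amp(|0⟩) = -0.9591 and b = amp(|1⟩) = 0.2832:
new amp(|0⟩) = (-0.51902)·a + (-0.854762)·b = 0.2557
new amp(|1⟩) = (0.854762)·a + (-0.51902)·b = -0.9668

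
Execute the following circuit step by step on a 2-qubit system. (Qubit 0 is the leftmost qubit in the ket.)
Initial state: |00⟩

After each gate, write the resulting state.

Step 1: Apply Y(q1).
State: i|01⟩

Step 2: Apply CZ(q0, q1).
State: i|01⟩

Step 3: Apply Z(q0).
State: i|01⟩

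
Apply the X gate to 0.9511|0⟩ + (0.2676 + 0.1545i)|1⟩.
(0.2676 + 0.1545i)|0⟩ + 0.9511|1⟩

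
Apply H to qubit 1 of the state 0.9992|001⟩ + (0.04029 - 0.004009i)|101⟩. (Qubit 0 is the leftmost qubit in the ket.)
0.7065|001⟩ + 0.7065|011⟩ + (0.02849 - 0.002835i)|101⟩ + (0.02849 - 0.002835i)|111⟩

H on qubit 1 mixes each pair of kets that differ only in qubit 1: amplitudes (a, b) of (|…0…⟩, |…1…⟩) become ((a + b)/√2, (a − b)/√2). Kets absent from the input have amplitude 0.
(|001⟩, |011⟩): (a, b) = (0.9992, 0) → (0.7065, 0.7065)
(|101⟩, |111⟩): (a, b) = ((0.04029 - 0.004009i), 0) → ((0.02849 - 0.002835i), (0.02849 - 0.002835i))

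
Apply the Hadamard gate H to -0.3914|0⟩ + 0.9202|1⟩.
0.3739|0⟩ - 0.9274|1⟩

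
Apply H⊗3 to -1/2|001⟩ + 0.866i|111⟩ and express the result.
(-0.1768 + 0.3062i)|000⟩ + (0.1768 - 0.3062i)|001⟩ + (-0.1768 - 0.3062i)|010⟩ + (0.1768 + 0.3062i)|011⟩ + (-0.1768 - 0.3062i)|100⟩ + (0.1768 + 0.3062i)|101⟩ + (-0.1768 + 0.3062i)|110⟩ + (0.1768 - 0.3062i)|111⟩

H⊗3 gives amp(|y⟩) = (1/2√2) Σ_x (−1)^(x·y) amp(|x⟩), where x·y is the number of positions in which both x and y have a 1.
|000⟩: (-1/2 + 0.866i)/(2√2) = (-0.1768 + 0.3062i)
|001⟩: (1/2 - 0.866i)/(2√2) = (0.1768 - 0.3062i)
|010⟩: (-1/2 - 0.866i)/(2√2) = (-0.1768 - 0.3062i)
|011⟩: (1/2 + 0.866i)/(2√2) = (0.1768 + 0.3062i)
|100⟩: (-1/2 - 0.866i)/(2√2) = (-0.1768 - 0.3062i)
|101⟩: (1/2 + 0.866i)/(2√2) = (0.1768 + 0.3062i)
|110⟩: (-1/2 + 0.866i)/(2√2) = (-0.1768 + 0.3062i)
|111⟩: (1/2 - 0.866i)/(2√2) = (0.1768 - 0.3062i)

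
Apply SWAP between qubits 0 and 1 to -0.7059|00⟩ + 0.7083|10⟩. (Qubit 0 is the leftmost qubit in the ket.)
-0.7059|00⟩ + 0.7083|01⟩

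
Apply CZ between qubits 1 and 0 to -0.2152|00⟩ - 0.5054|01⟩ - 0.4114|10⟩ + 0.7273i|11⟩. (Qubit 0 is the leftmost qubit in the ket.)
-0.2152|00⟩ - 0.5054|01⟩ - 0.4114|10⟩ - 0.7273i|11⟩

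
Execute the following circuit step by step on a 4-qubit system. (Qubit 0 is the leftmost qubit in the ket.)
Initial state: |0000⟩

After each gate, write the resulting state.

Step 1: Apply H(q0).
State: 1/√2|0000⟩ + 1/√2|1000⟩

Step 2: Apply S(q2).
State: 1/√2|0000⟩ + 1/√2|1000⟩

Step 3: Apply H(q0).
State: |0000⟩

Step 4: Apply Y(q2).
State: i|0010⟩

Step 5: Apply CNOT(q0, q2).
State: i|0010⟩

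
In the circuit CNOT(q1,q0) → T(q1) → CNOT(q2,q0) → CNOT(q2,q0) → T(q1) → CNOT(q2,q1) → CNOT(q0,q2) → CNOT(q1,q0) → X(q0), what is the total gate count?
9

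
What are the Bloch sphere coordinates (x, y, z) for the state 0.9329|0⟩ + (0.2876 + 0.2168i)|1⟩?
(0.5366, 0.4045, 0.7406)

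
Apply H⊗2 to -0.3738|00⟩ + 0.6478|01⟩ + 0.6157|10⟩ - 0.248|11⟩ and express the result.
0.3209|00⟩ - 0.07895|01⟩ - 0.04685|10⟩ - 0.9427|11⟩

H⊗2 gives amp(|y⟩) = (1/2) Σ_x (−1)^(x·y) amp(|x⟩), where x·y is the number of positions in which both x and y have a 1.
|00⟩: (-0.3738 + 0.6478 + 0.6157 - 0.248)/2 = 0.3209
|01⟩: (-0.3738 - 0.6478 + 0.6157 + 0.248)/2 = -0.07895
|10⟩: (-0.3738 + 0.6478 - 0.6157 + 0.248)/2 = -0.04685
|11⟩: (-0.3738 - 0.6478 - 0.6157 - 0.248)/2 = -0.9427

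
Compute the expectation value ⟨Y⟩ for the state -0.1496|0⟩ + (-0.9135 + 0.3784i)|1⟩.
-0.1132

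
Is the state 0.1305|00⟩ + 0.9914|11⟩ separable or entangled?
Entangled

Writing the state as a|00⟩ + b|01⟩ + c|10⟩ + d|11⟩, it is a product state iff ad − bc = 0.
Here (a, b, c, d) = (0.1305, 0, 0, 0.9914): ad − bc = (0.1305)(0.9914) − (0)(0) = 0.1294 ≠ 0, so the state is entangled.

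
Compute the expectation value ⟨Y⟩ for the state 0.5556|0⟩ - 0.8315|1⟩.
0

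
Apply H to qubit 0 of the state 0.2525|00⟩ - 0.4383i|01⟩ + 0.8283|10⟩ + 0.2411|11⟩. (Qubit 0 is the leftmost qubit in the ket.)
0.7642|00⟩ + (0.1705 - 0.3099i)|01⟩ - 0.4072|10⟩ + (-0.1705 - 0.3099i)|11⟩

H on qubit 0 mixes each pair of kets that differ only in qubit 0: amplitudes (a, b) of (|…0…⟩, |…1…⟩) become ((a + b)/√2, (a − b)/√2). Kets absent from the input have amplitude 0.
(|00⟩, |10⟩): (a, b) = (0.2525, 0.8283) → (0.7642, -0.4072)
(|01⟩, |11⟩): (a, b) = (-0.4383i, 0.2411) → ((0.1705 - 0.3099i), (-0.1705 - 0.3099i))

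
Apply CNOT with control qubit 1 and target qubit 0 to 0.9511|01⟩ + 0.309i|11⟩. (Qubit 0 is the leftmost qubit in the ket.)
0.309i|01⟩ + 0.9511|11⟩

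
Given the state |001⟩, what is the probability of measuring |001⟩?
1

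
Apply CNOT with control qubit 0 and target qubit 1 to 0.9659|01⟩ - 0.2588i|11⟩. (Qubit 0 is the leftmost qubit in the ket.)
0.9659|01⟩ - 0.2588i|10⟩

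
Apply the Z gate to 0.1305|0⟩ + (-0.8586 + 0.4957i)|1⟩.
0.1305|0⟩ + (0.8586 - 0.4957i)|1⟩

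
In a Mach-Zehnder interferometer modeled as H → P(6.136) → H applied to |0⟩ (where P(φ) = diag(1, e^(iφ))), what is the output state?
(0.9946 - 0.07333i)|0⟩ + (0.005406 + 0.07333i)|1⟩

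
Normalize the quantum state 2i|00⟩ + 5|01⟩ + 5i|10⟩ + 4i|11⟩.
0.239i|00⟩ + 0.5976|01⟩ + 0.5976i|10⟩ + 0.4781i|11⟩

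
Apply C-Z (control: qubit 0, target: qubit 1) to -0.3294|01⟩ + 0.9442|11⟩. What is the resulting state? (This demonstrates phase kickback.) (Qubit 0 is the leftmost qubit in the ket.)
-0.3294|01⟩ - 0.9442|11⟩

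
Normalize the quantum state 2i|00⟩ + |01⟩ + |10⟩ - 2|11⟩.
0.6325i|00⟩ + 0.3162|01⟩ + 0.3162|10⟩ - 0.6325|11⟩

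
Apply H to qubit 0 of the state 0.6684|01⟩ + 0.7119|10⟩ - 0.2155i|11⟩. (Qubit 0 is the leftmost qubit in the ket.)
0.5034|00⟩ + (0.4726 - 0.1524i)|01⟩ - 0.5034|10⟩ + (0.4726 + 0.1524i)|11⟩

H on qubit 0 mixes each pair of kets that differ only in qubit 0: amplitudes (a, b) of (|…0…⟩, |…1…⟩) become ((a + b)/√2, (a − b)/√2). Kets absent from the input have amplitude 0.
(|00⟩, |10⟩): (a, b) = (0, 0.7119) → (0.5034, -0.5034)
(|01⟩, |11⟩): (a, b) = (0.6684, -0.2155i) → ((0.4726 - 0.1524i), (0.4726 + 0.1524i))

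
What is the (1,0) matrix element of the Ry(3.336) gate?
0.9953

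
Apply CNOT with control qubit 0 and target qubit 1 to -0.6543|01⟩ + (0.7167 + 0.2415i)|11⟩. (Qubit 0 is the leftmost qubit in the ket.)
-0.6543|01⟩ + (0.7167 + 0.2415i)|10⟩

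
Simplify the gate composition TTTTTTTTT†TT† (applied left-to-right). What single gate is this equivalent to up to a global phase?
T†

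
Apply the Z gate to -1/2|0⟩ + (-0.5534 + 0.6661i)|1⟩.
-1/2|0⟩ + (0.5534 - 0.6661i)|1⟩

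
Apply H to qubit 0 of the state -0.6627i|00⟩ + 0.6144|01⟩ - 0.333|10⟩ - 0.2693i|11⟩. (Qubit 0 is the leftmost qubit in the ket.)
(-0.2355 - 0.4686i)|00⟩ + (0.4344 - 0.1904i)|01⟩ + (0.2355 - 0.4686i)|10⟩ + (0.4344 + 0.1904i)|11⟩

H on qubit 0 mixes each pair of kets that differ only in qubit 0: amplitudes (a, b) of (|…0…⟩, |…1…⟩) become ((a + b)/√2, (a − b)/√2). Kets absent from the input have amplitude 0.
(|00⟩, |10⟩): (a, b) = (-0.6627i, -0.333) → ((-0.2355 - 0.4686i), (0.2355 - 0.4686i))
(|01⟩, |11⟩): (a, b) = (0.6144, -0.2693i) → ((0.4344 - 0.1904i), (0.4344 + 0.1904i))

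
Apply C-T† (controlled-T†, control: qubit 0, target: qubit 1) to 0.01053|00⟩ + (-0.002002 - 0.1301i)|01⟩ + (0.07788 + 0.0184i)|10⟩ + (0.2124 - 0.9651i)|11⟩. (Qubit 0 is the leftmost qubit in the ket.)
0.01053|00⟩ + (-0.002002 - 0.1301i)|01⟩ + (0.07788 + 0.0184i)|10⟩ + (-0.5322 - 0.8326i)|11⟩

C-T† leaves the control-|0⟩ kets |00⟩, |01⟩ unchanged and applies T† to qubit 1 on the control-|1⟩ pair (|10⟩, |11⟩).
T† = [[1, 0], [0, (1/√2 - (1/√2)i)]].
With a = amp(|10⟩) = (0.07788 + 0.0184i) and b = amp(|11⟩) = (0.2124 - 0.9651i):
new amp(|10⟩) = (1)·a = (0.07788 + 0.0184i)
new amp(|11⟩) = (1/√2 - (1/√2)i)·b = (-0.5322 - 0.8326i)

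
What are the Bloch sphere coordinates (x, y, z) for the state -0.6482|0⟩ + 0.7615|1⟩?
(-0.9872, 0, -0.1597)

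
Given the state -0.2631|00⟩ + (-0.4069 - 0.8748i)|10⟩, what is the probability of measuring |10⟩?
0.9308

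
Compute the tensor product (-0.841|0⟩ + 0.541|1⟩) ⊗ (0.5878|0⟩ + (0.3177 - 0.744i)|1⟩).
-0.4943|00⟩ + (-0.2672 + 0.6257i)|01⟩ + 0.318|10⟩ + (0.1719 - 0.4025i)|11⟩

amp(|b₁b₂…⟩) = product of the factor amplitudes for bits b₁, b₂, …; only kets whose every factor amplitude is nonzero survive.
|00⟩: (-0.841)(0.5878) = -0.4943
|01⟩: (-0.841)(0.3177 - 0.744i) = (-0.2672 + 0.6257i)
|10⟩: (0.541)(0.5878) = 0.318
|11⟩: (0.541)(0.3177 - 0.744i) = (0.1719 - 0.4025i)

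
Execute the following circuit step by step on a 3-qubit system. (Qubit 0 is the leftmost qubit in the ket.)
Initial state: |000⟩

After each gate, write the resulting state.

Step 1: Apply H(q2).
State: 1/√2|000⟩ + 1/√2|001⟩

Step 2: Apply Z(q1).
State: 1/√2|000⟩ + 1/√2|001⟩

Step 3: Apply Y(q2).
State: -(1/√2)i|000⟩ + (1/√2)i|001⟩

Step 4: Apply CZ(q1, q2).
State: -(1/√2)i|000⟩ + (1/√2)i|001⟩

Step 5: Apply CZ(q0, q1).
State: -(1/√2)i|000⟩ + (1/√2)i|001⟩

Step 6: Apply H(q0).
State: -(1/2)i|000⟩ + (1/2)i|001⟩ - (1/2)i|100⟩ + (1/2)i|101⟩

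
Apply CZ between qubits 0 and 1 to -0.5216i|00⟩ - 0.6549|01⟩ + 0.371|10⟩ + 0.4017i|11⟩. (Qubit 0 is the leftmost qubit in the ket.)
-0.5216i|00⟩ - 0.6549|01⟩ + 0.371|10⟩ - 0.4017i|11⟩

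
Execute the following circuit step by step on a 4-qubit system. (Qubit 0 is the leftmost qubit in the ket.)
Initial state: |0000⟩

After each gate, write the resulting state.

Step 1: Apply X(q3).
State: |0001⟩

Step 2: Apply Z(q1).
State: |0001⟩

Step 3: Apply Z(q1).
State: |0001⟩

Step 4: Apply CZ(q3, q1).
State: |0001⟩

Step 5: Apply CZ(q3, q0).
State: |0001⟩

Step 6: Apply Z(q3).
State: -|0001⟩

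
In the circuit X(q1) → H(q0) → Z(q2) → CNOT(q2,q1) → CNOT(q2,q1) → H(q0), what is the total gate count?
6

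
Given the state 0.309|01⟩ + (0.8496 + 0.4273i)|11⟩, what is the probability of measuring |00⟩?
0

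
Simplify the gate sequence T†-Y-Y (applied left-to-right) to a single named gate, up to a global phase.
T†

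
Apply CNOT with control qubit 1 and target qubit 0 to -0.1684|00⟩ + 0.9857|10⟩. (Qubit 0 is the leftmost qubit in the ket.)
-0.1684|00⟩ + 0.9857|10⟩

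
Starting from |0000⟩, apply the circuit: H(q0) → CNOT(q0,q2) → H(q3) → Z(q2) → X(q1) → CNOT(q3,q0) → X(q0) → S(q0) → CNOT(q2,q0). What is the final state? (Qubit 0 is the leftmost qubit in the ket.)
1/2|0101⟩ - (1/2)i|0111⟩ + (1/2)i|1100⟩ - 1/2|1110⟩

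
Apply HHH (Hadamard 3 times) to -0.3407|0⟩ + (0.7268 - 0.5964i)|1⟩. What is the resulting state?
(0.273 - 0.4217i)|0⟩ + (-0.7548 + 0.4217i)|1⟩

H² = I, so H^3 = H: a single Hadamard. With (a, b) = (-0.3407, (0.7268 - 0.5964i)), H gives ((a + b)/√2, (a − b)/√2) = ((0.273 - 0.4217i), (-0.7548 + 0.4217i)).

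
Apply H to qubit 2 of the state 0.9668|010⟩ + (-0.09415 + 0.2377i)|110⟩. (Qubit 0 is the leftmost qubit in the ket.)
0.6836|010⟩ + 0.6836|011⟩ + (-0.06657 + 0.1681i)|110⟩ + (-0.06657 + 0.1681i)|111⟩

H on qubit 2 mixes each pair of kets that differ only in qubit 2: amplitudes (a, b) of (|…0…⟩, |…1…⟩) become ((a + b)/√2, (a − b)/√2). Kets absent from the input have amplitude 0.
(|010⟩, |011⟩): (a, b) = (0.9668, 0) → (0.6836, 0.6836)
(|110⟩, |111⟩): (a, b) = ((-0.09415 + 0.2377i), 0) → ((-0.06657 + 0.1681i), (-0.06657 + 0.1681i))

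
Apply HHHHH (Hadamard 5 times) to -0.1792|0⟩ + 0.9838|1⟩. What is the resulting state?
0.5689|0⟩ - 0.8224|1⟩

H² = I, so H^5 = H: a single Hadamard. With (a, b) = (-0.1792, 0.9838), H gives ((a + b)/√2, (a − b)/√2) = (0.5689, -0.8224).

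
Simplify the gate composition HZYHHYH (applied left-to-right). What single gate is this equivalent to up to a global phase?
X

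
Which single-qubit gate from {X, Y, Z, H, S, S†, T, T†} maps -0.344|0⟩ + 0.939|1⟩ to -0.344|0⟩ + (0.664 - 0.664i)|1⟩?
T†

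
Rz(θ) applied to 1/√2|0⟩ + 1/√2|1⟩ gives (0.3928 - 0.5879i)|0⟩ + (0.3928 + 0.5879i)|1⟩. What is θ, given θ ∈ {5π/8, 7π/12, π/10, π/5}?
5π/8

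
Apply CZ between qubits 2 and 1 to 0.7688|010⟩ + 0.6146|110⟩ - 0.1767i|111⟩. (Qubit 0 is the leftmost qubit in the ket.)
0.7688|010⟩ + 0.6146|110⟩ + 0.1767i|111⟩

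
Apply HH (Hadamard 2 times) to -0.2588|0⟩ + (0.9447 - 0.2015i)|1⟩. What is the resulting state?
-0.2588|0⟩ + (0.9447 - 0.2015i)|1⟩

H² = I, so an even number of Hadamards cancels: H^2 = I and the state is unchanged.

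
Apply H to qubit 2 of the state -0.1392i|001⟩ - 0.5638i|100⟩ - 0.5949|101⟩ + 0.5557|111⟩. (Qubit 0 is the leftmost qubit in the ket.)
-0.09843i|000⟩ + 0.09843i|001⟩ + (-0.4207 - 0.3987i)|100⟩ + (0.4207 - 0.3987i)|101⟩ + 0.3929|110⟩ - 0.3929|111⟩

H on qubit 2 mixes each pair of kets that differ only in qubit 2: amplitudes (a, b) of (|…0…⟩, |…1…⟩) become ((a + b)/√2, (a − b)/√2). Kets absent from the input have amplitude 0.
(|000⟩, |001⟩): (a, b) = (0, -0.1392i) → (-0.09843i, 0.09843i)
(|100⟩, |101⟩): (a, b) = (-0.5638i, -0.5949) → ((-0.4207 - 0.3987i), (0.4207 - 0.3987i))
(|110⟩, |111⟩): (a, b) = (0, 0.5557) → (0.3929, -0.3929)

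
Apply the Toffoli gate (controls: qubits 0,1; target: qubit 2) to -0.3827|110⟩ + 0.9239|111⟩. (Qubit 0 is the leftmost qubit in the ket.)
0.9239|110⟩ - 0.3827|111⟩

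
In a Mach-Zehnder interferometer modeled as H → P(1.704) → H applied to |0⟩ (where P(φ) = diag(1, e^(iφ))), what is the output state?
(0.4336 + 0.4956i)|0⟩ + (0.5664 - 0.4956i)|1⟩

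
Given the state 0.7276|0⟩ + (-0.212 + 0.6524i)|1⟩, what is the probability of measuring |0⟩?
0.5294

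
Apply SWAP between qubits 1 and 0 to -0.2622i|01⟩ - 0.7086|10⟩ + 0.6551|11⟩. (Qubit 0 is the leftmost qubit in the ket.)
-0.7086|01⟩ - 0.2622i|10⟩ + 0.6551|11⟩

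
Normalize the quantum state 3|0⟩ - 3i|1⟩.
1/√2|0⟩ - (1/√2)i|1⟩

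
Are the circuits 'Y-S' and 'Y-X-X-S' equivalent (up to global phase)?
Yes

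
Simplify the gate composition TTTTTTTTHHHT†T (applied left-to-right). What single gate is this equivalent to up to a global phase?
H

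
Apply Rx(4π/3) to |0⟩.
-1/2|0⟩ - 0.866i|1⟩

Rx(4π/3) = [[cos(θ/2), −i·sin(θ/2)], [−i·sin(θ/2), cos(θ/2)]]; θ = 4π/3, cos(θ/2) ≈ -0.5, sin(θ/2) ≈ 0.866025.
With a = amp(|0⟩) = 1 and b = amp(|1⟩) = 0:
new amp(|0⟩) = (-0.5)·a + (-0.866025i)·b = -1/2
new amp(|1⟩) = (-0.866025i)·a + (-0.5)·b = -0.866i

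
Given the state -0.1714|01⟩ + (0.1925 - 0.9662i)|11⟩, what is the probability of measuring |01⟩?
0.02938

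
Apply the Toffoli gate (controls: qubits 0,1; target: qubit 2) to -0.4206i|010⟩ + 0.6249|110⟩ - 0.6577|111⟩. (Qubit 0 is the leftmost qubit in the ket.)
-0.4206i|010⟩ - 0.6577|110⟩ + 0.6249|111⟩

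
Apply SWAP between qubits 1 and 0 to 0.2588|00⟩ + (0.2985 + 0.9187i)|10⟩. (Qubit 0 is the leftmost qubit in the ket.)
0.2588|00⟩ + (0.2985 + 0.9187i)|01⟩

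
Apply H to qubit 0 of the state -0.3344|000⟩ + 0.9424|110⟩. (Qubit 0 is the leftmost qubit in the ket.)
-0.2365|000⟩ + 0.6664|010⟩ - 0.2365|100⟩ - 0.6664|110⟩

H on qubit 0 mixes each pair of kets that differ only in qubit 0: amplitudes (a, b) of (|…0…⟩, |…1…⟩) become ((a + b)/√2, (a − b)/√2). Kets absent from the input have amplitude 0.
(|000⟩, |100⟩): (a, b) = (-0.3344, 0) → (-0.2365, -0.2365)
(|010⟩, |110⟩): (a, b) = (0, 0.9424) → (0.6664, -0.6664)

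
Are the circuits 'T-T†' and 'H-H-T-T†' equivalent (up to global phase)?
Yes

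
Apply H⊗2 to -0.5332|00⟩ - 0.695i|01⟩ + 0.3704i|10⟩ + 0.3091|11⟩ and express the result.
(-0.1121 - 0.1623i)|00⟩ + (-0.4212 + 0.5327i)|01⟩ + (-0.4212 - 0.5327i)|10⟩ + (-0.1121 + 0.1623i)|11⟩

H⊗2 gives amp(|y⟩) = (1/2) Σ_x (−1)^(x·y) amp(|x⟩), where x·y is the number of positions in which both x and y have a 1.
|00⟩: (-0.5332 - 0.695i + 0.3704i + 0.3091)/2 = (-0.1121 - 0.1623i)
|01⟩: (-0.5332 + 0.695i + 0.3704i - 0.3091)/2 = (-0.4212 + 0.5327i)
|10⟩: (-0.5332 - 0.695i - 0.3704i - 0.3091)/2 = (-0.4212 - 0.5327i)
|11⟩: (-0.5332 + 0.695i - 0.3704i + 0.3091)/2 = (-0.1121 + 0.1623i)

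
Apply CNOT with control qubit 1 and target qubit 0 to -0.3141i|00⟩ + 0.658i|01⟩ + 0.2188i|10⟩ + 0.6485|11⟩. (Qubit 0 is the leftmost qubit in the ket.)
-0.3141i|00⟩ + 0.6485|01⟩ + 0.2188i|10⟩ + 0.658i|11⟩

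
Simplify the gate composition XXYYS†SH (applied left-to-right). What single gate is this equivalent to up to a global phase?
H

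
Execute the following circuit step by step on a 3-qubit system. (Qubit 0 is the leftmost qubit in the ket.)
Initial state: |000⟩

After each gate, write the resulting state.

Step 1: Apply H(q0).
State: 1/√2|000⟩ + 1/√2|100⟩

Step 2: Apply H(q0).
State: |000⟩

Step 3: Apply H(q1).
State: 1/√2|000⟩ + 1/√2|010⟩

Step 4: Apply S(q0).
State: 1/√2|000⟩ + 1/√2|010⟩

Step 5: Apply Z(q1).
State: 1/√2|000⟩ - 1/√2|010⟩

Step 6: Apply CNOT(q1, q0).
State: 1/√2|000⟩ - 1/√2|110⟩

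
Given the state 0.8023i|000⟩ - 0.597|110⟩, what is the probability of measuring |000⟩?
0.6437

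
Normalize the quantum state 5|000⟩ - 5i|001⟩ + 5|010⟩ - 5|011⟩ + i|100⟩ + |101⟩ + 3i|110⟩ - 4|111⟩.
0.4437|000⟩ - 0.4437i|001⟩ + 0.4437|010⟩ - 0.4437|011⟩ + 0.08874i|100⟩ + 0.08874|101⟩ + 0.2662i|110⟩ - 0.3549|111⟩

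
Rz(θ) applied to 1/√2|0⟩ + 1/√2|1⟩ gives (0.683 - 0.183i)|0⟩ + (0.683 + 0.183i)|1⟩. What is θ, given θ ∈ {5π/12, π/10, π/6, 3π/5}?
π/6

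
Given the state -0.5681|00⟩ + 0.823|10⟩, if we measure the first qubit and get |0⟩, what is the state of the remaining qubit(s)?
-|0⟩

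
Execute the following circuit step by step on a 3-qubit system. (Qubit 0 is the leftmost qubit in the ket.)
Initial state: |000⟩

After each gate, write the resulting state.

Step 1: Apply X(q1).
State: |010⟩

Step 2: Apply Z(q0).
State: |010⟩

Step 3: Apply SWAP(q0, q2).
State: |010⟩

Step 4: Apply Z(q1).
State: -|010⟩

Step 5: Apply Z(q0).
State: -|010⟩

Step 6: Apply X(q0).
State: -|110⟩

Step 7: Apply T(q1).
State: (-1/√2 - (1/√2)i)|110⟩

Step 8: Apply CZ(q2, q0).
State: (-1/√2 - (1/√2)i)|110⟩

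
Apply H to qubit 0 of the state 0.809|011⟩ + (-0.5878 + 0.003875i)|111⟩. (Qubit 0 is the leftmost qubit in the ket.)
(0.1564 + 0.00274i)|011⟩ + (0.9877 - 0.00274i)|111⟩

H on qubit 0 mixes each pair of kets that differ only in qubit 0: amplitudes (a, b) of (|…0…⟩, |…1…⟩) become ((a + b)/√2, (a − b)/√2). Kets absent from the input have amplitude 0.
(|011⟩, |111⟩): (a, b) = (0.809, (-0.5878 + 0.003875i)) → ((0.1564 + 0.00274i), (0.9877 - 0.00274i))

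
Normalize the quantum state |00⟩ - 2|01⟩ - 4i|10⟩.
0.2182|00⟩ - 0.4364|01⟩ - 0.8729i|10⟩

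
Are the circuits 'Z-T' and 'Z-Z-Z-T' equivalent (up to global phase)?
Yes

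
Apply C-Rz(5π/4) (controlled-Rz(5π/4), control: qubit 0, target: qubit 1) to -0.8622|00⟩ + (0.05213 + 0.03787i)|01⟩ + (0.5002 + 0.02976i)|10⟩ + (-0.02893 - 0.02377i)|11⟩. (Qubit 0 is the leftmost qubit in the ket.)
-0.8622|00⟩ + (0.05213 + 0.03787i)|01⟩ + (-0.1639 - 0.4735i)|10⟩ + (0.03303 - 0.01763i)|11⟩

C-Rz(5π/4) leaves the control-|0⟩ kets |00⟩, |01⟩ unchanged and applies Rz(5π/4) to qubit 1 on the control-|1⟩ pair (|10⟩, |11⟩).
Rz(5π/4) = [[e^(−iθ/2), 0], [0, e^(iθ/2)]] with e^(±iθ/2) = cos(θ/2) ± i·sin(θ/2); θ = 5π/4, cos(θ/2) ≈ -0.382683, sin(θ/2) ≈ 0.92388.
With a = amp(|10⟩) = (0.5002 + 0.02976i) and b = amp(|11⟩) = (-0.02893 - 0.02377i):
new amp(|10⟩) = (-0.382683 - 0.92388i)·a = (-0.1639 - 0.4735i)
new amp(|11⟩) = (-0.382683 + 0.92388i)·b = (0.03303 - 0.01763i)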